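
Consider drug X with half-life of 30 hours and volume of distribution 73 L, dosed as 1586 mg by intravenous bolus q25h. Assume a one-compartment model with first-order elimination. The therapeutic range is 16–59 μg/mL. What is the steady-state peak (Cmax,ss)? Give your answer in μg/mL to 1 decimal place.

49.5 μg/mL

τ/t½ = 25/30 ≈ 0.83333, so fraction remaining f = (1/2)^(25/30) ≈ 0.5612.
At steady state, accumulation factor R = 1/(1 − e^(−kτ)) ≈ 2.2789.
Single-dose peak C₀ = D/Vd = 1586/73 ≈ 21.726 μg/mL.
Steady-state peak Cmax,ss = C₀·R ≈ 21.726 × 2.2789 ≈ 49.511 μg/mL.
Peak 49.5 μg/mL vs MTC 59 μg/mL: below toxic threshold.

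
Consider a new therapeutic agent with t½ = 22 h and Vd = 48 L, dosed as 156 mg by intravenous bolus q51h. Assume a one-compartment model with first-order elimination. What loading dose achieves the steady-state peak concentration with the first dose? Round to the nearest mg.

f = (1/2)^(51/22) ≈ 0.200520; accumulation ratio R = 1/(1−f) ≈ 1.25081.
Loading dose to hit Cmax,ss on first dose: D_load = D_maint·R ≈ 156 × 1.25081 ≈ 195.13 mg.

195 mg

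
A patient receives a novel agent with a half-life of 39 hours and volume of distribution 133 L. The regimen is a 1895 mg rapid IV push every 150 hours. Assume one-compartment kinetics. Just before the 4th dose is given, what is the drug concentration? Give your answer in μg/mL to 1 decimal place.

f = (1/2)^(τ/t½) = (1/2)^(150/39) ≈ 0.0695.
C₀ = D/Vd = 1895/133 ≈ 14.248 μg/mL.
Before the 4th dose, 3 doses have been given. Superposition: Cmin = C₀·(f + f² + … + f^3).
≈ 14.248 × (0.0695 + 0.0048 + 0.0003) ≈ 14.248 × 0.0746 ≈ 1.063 μg/mL.

1.1 μg/mL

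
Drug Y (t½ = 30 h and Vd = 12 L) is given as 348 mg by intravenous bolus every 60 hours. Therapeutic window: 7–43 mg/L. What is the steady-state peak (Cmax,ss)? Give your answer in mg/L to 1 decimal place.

τ = 60 h = 2 half-lives, so f = (1/2)^2 = 0.25.
At steady state, R = 1/(1 − 0.25) = 4/3.
Single-dose peak C₀ = D/Vd = 348/12 = 29 mg/L.
Steady-state peak Cmax,ss = C₀·R = 29 × 4/3 ≈ 38.667 mg/L.
Peak 38.7 mg/L vs MTC 43 mg/L: below toxic threshold.

38.7 mg/L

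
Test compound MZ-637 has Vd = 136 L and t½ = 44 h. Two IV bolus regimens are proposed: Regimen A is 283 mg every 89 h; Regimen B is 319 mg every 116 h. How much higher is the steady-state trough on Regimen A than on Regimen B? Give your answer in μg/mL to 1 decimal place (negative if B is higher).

Regimen A: f = (1/2)^(89/44) ≈ 0.2461; Cmin,ss = (283/136)·f/(1−f) ≈ 0.679 μg/mL.
Regimen B: f = (1/2)^(116/44) ≈ 0.1608; Cmin,ss = (319/136)·f/(1−f) ≈ 0.449 μg/mL.
Difference ≈ 0.679 − 0.449 ≈ 0.230 μg/mL.

0.2 μg/mL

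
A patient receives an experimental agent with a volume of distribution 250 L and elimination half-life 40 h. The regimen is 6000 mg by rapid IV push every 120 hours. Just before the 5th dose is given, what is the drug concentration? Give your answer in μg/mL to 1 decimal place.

3.4 μg/mL

f = (1/2)^(τ/t½) = (1/2)^(120/40) ≈ 0.1250.
C₀ = D/Vd = 6000/250 ≈ 24.000 μg/mL.
Before the 5th dose, 4 doses have been given. Superposition: Cmin = C₀·(f + f² + … + f^4).
≈ 24.000 × (0.1250 + 0.0156 + 0.0020 + 0.0002) ≈ 24.000 × 0.1428 ≈ 3.427 μg/mL.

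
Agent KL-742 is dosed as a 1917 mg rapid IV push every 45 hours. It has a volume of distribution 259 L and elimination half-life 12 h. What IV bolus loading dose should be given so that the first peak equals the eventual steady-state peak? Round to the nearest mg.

2071 mg

f = (1/2)^(45/12) ≈ 0.074325; accumulation ratio R = 1/(1−f) ≈ 1.08029.
Loading dose to hit Cmax,ss on first dose: D_load = D_maint·R ≈ 1917 × 1.08029 ≈ 2070.92 mg.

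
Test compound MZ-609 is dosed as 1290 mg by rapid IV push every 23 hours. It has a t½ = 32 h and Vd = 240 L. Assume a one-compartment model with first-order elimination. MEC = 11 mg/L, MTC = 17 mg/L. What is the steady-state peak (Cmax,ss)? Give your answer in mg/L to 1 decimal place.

13.7 mg/L

k = ln2/t½ = ln2/32 ≈ 0.021661 h⁻¹; fraction remaining f = e^(−kτ) = e^(−0.021661×23) ≈ 0.6076.
At steady state, accumulation factor R = 1/(1 − e^(−kτ)) ≈ 2.5484.
Single-dose peak C₀ = D/Vd = 1290/240 ≈ 5.375 mg/L.
Steady-state peak Cmax,ss = C₀·R ≈ 5.375 × 2.5484 ≈ 13.698 mg/L.
Peak 13.7 mg/L vs MTC 17 mg/L: below toxic threshold.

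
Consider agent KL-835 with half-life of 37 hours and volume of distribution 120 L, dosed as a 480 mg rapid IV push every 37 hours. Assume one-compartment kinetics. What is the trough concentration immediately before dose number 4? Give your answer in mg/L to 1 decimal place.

3.5 mg/L

f = (1/2)^(τ/t½) = (1/2)^(37/37) ≈ 0.5000.
C₀ = D/Vd = 480/120 ≈ 4.000 mg/L.
Before the 4th dose, 3 doses have been given. Superposition: Cmin = C₀·(f + f² + … + f^3).
≈ 4.000 × (0.5000 + 0.2500 + 0.1250) ≈ 4.000 × 0.8750 ≈ 3.500 mg/L.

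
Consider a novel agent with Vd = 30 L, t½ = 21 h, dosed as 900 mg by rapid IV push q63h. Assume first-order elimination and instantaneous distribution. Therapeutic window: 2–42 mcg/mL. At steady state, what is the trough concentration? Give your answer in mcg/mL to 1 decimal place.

The dosing interval is 3 half-lives, so f = 2^(−3) = 0.125.
Accumulation ratio R = 1/(1 − f) = 1/0.875 = 8/7.
Single-dose peak C₀ = D/Vd = 900/30 = 30 mcg/mL.
Steady-state peak Cmax,ss = C₀·R = 30 × 8/7 ≈ 34.286 mcg/mL.
Steady-state trough Cmin,ss = Cmax,ss·f ≈ 34.286 × 0.125 ≈ 4.286 mcg/mL.
Trough 4.3 mcg/mL vs MEC 2 mcg/mL: adequate.

4.3 mcg/mL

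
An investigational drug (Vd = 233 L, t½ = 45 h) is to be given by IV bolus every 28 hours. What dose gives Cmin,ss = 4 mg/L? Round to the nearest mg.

τ/t½ = 28/45 ≈ 0.62222, so f = (1/2)^(28/45) ≈ 0.649669.
Cmin,ss = (D/Vd)·f/(1−f), so D = Cmin,ss·Vd·(1−f)/f.
D = 4 × 233 × (1−f)/f ≈ 4 × 233 × 0.53925 ≈ 502.58 mg.

503 mg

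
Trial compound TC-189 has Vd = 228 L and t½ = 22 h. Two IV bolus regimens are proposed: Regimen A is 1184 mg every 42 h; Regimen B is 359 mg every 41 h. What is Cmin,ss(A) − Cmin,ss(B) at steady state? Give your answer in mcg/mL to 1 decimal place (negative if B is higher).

Regimen A: f = (1/2)^(42/22) ≈ 0.2663; Cmin,ss = (1184/228)·f/(1−f) ≈ 1.885 mcg/mL.
Regimen B: f = (1/2)^(41/22) ≈ 0.2748; Cmin,ss = (359/228)·f/(1−f) ≈ 0.597 mcg/mL.
Difference ≈ 1.885 − 0.597 ≈ 1.288 mcg/mL.

1.3 mcg/mL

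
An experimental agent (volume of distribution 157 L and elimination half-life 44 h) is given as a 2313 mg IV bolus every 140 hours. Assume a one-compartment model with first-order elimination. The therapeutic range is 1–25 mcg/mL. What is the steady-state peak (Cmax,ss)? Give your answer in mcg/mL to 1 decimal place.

16.6 mcg/mL

τ/t½ = 140/44 ≈ 3.1818, so fraction remaining f = (1/2)^(140/44) ≈ 0.1102.
At steady state, accumulation factor R = 1/(1 − e^(−kτ)) ≈ 1.1238.
Single-dose peak C₀ = D/Vd = 2313/157 ≈ 14.732 mcg/mL.
Steady-state peak Cmax,ss = C₀·R ≈ 14.732 × 1.1238 ≈ 16.556 mcg/mL.
Peak 16.6 mcg/mL vs MTC 25 mcg/mL: below toxic threshold.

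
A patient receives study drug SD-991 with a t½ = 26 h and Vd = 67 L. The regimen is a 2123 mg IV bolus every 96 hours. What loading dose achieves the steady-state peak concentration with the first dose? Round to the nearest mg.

f = (1/2)^(96/26) ≈ 0.077358; accumulation ratio R = 1/(1−f) ≈ 1.08384.
Loading dose to hit Cmax,ss on first dose: D_load = D_maint·R ≈ 2123 × 1.08384 ≈ 2300.99 mg.

2301 mg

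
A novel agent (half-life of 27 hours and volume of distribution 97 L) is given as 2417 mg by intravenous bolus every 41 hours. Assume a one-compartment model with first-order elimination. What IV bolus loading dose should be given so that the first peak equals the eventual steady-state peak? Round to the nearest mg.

f = (1/2)^(41/27) ≈ 0.349044; accumulation ratio R = 1/(1−f) ≈ 1.53620.
Loading dose to hit Cmax,ss on first dose: D_load = D_maint·R ≈ 2417 × 1.53620 ≈ 3713.00 mg.

3713 mg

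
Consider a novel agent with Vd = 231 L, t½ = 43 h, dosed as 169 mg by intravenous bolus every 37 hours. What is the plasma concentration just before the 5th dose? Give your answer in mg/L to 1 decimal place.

f = (1/2)^(τ/t½) = (1/2)^(37/43) ≈ 0.5508.
C₀ = D/Vd = 169/231 ≈ 0.732 mg/L.
Before the 5th dose, 4 doses have been given. Superposition: Cmin = C₀·(f + f² + … + f^4).
≈ 0.732 × (0.5508 + 0.3034 + 0.1671 + 0.0920) ≈ 0.732 × 1.1133 ≈ 0.815 mg/L.

0.8 mg/L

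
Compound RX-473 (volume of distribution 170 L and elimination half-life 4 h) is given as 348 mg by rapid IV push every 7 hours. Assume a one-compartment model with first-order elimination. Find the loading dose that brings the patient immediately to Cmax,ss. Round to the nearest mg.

f = (1/2)^(7/4) ≈ 0.297302; accumulation ratio R = 1/(1−f) ≈ 1.42309.
Loading dose to hit Cmax,ss on first dose: D_load = D_maint·R ≈ 348 × 1.42309 ≈ 495.24 mg.

495 mg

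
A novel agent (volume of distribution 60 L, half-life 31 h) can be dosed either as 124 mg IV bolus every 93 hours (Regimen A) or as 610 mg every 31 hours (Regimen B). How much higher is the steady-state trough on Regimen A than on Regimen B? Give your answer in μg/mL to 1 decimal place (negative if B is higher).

Regimen A: f = (1/2)^(93/31) ≈ 0.1250; Cmin,ss = (124/60)·f/(1−f) ≈ 0.295 μg/mL.
Regimen B: f = (1/2)^(31/31) ≈ 0.5000; Cmin,ss = (610/60)·f/(1−f) ≈ 10.167 μg/mL.
Difference ≈ 0.295 − 10.167 ≈ -9.872 μg/mL.

-9.9 μg/mL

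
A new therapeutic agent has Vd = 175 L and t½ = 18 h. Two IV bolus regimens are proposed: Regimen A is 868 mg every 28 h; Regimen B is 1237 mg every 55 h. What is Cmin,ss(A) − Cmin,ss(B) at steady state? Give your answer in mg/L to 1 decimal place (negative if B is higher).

Regimen A: f = (1/2)^(28/18) ≈ 0.3402; Cmin,ss = (868/175)·f/(1−f) ≈ 2.557 mg/L.
Regimen B: f = (1/2)^(55/18) ≈ 0.1203; Cmin,ss = (1237/175)·f/(1−f) ≈ 0.967 mg/L.
Difference ≈ 2.557 − 0.967 ≈ 1.590 mg/L.

1.6 mg/L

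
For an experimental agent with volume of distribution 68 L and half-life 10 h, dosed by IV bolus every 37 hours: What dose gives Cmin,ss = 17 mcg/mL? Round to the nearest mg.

13867 mg

τ/t½ = 37/10 ≈ 3.7, so f = (1/2)^(37/10) ≈ 0.076947.
Cmin,ss = (D/Vd)·f/(1−f), so D = Cmin,ss·Vd·(1−f)/f.
D = 17 × 68 × (1−f)/f ≈ 17 × 68 × 11.99596 ≈ 13867.33 mg.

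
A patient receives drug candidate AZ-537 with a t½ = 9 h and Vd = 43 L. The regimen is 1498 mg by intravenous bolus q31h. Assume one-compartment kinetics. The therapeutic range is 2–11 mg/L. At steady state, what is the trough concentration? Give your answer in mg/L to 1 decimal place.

3.5 mg/L

k = ln2/t½ = ln2/9 ≈ 0.077016 h⁻¹; fraction remaining f = e^(−kτ) = e^(−0.077016×31) ≈ 0.0919.
At steady state, accumulation factor R = 1/(1 − e^(−kτ)) ≈ 1.1012.
Single-dose peak C₀ = D/Vd = 1498/43 ≈ 34.837 mg/L.
Steady-state peak Cmax,ss = C₀·R ≈ 34.837 × 1.1012 ≈ 38.363 mg/L.
One interval later, Cmin,ss = Cmax,ss·e^(−kτ) ≈ 38.363 × 0.0919 ≈ 3.526 mg/L.
Trough 3.5 mg/L vs MEC 2 mg/L: adequate.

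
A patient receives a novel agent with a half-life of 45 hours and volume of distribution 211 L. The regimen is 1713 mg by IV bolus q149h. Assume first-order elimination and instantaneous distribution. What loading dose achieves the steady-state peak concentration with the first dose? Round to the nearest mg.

f = (1/2)^(149/45) ≈ 0.100753; accumulation ratio R = 1/(1−f) ≈ 1.11204.
Loading dose to hit Cmax,ss on first dose: D_load = D_maint·R ≈ 1713 × 1.11204 ≈ 1904.92 mg.

1905 mg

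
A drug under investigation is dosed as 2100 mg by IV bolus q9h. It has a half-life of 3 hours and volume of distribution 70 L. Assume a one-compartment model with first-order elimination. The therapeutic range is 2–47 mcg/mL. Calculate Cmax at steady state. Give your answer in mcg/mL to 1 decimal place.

34.3 mcg/mL

The dosing interval is 3 half-lives, so f = 2^(−3) = 0.125.
At steady state, R = 1/(1 − 0.125) = 8/7.
Single-dose peak C₀ = D/Vd = 2100/70 = 30 mcg/mL.
Steady-state peak Cmax,ss = C₀·R = 30 × 8/7 ≈ 34.286 mcg/mL.
Peak 34.3 mcg/mL vs MTC 47 mcg/mL: below toxic threshold.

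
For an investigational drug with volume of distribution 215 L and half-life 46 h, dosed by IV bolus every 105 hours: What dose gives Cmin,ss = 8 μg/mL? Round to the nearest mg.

τ/t½ = 105/46 ≈ 2.2826, so f = (1/2)^(105/46) ≈ 0.205526.
Cmin,ss = (D/Vd)·f/(1−f), so D = Cmin,ss·Vd·(1−f)/f.
D = 8 × 215 × (1−f)/f ≈ 8 × 215 × 3.86556 ≈ 6648.76 mg.

6649 mg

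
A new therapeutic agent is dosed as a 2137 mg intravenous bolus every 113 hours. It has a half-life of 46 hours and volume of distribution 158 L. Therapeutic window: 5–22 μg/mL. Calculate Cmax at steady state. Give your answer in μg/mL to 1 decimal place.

16.5 μg/mL

τ/t½ = 113/46 ≈ 2.4565, so fraction remaining f = (1/2)^(113/46) ≈ 0.1822.
Accumulation ratio R = 1/(1 − f) ≈ 1/0.8178 ≈ 1.2228.
Single-dose peak C₀ = D/Vd = 2137/158 ≈ 13.525 μg/mL.
Cmax,ss = C₀/(1 − f) ≈ 13.525/0.8178 ≈ 16.538 μg/mL.
Peak 16.5 μg/mL vs MTC 22 μg/mL: below toxic threshold.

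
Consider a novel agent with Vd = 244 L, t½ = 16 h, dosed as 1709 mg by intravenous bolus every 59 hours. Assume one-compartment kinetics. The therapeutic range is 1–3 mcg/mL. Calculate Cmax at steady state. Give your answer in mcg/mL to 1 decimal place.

Over one 59-h interval, 59/16 ≈ 3.6875 half-lives elapse, leaving f ≈ 0.0776 of each dose.
At steady state, accumulation factor R = 1/(1 − e^(−kτ)) ≈ 1.0841.
Each bolus raises the concentration by D/Vd = 1709/244 ≈ 7.004 mcg/mL.
Steady-state peak Cmax,ss = C₀·R ≈ 7.004 × 1.0841 ≈ 7.593 mcg/mL.
Peak 7.6 mcg/mL vs MTC 3 mcg/mL: exceeds toxic threshold.

7.6 mcg/mL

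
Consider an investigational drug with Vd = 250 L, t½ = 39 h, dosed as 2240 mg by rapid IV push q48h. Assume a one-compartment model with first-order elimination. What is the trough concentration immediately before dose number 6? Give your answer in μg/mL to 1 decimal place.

6.6 μg/mL

f = (1/2)^(τ/t½) = (1/2)^(48/39) ≈ 0.4261.
C₀ = D/Vd = 2240/250 ≈ 8.960 μg/mL.
Before the 6th dose, 5 doses have been given. Superposition: Cmin = C₀·(f + f² + … + f^5).
≈ 8.960 × (0.4261 + 0.1816 + 0.0774 + 0.0330 + 0.0140) ≈ 8.960 × 0.7321 ≈ 6.560 μg/mL.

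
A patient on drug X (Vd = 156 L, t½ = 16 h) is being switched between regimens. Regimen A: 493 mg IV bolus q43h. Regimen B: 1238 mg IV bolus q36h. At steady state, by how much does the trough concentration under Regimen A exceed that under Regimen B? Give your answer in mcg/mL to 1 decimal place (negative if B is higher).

Regimen A: f = (1/2)^(43/16) ≈ 0.1552; Cmin,ss = (493/156)·f/(1−f) ≈ 0.581 mcg/mL.
Regimen B: f = (1/2)^(36/16) ≈ 0.2102; Cmin,ss = (1238/156)·f/(1−f) ≈ 2.112 mcg/mL.
Difference ≈ 0.581 − 2.112 ≈ -1.531 mcg/mL.

-1.5 mcg/mL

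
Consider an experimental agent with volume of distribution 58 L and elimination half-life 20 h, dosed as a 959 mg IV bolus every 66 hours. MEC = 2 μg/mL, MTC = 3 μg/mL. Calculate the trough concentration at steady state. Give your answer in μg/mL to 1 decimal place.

τ/t½ = 66/20 ≈ 3.3, so fraction remaining f = (1/2)^(66/20) ≈ 0.1015.
At steady state, accumulation factor R = 1/(1 − e^(−kτ)) ≈ 1.1130.
Single-dose peak C₀ = D/Vd = 959/58 ≈ 16.534 μg/mL.
Steady-state peak Cmax,ss = C₀·R ≈ 16.534 × 1.1130 ≈ 18.402 μg/mL.
Steady-state trough Cmin,ss = Cmax,ss·f ≈ 18.402 × 0.1015 ≈ 1.868 μg/mL.
Trough 1.9 μg/mL vs MEC 2 μg/mL: subtherapeutic.

1.9 μg/mL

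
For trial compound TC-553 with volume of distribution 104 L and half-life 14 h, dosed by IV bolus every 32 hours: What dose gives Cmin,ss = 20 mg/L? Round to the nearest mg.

τ/t½ = 32/14 ≈ 2.2857, so f = (1/2)^(32/14) ≈ 0.205084.
Cmin,ss = (D/Vd)·f/(1−f), so D = Cmin,ss·Vd·(1−f)/f.
D = 20 × 104 × (1−f)/f ≈ 20 × 104 × 3.87605 ≈ 8062.18 mg.

8062 mg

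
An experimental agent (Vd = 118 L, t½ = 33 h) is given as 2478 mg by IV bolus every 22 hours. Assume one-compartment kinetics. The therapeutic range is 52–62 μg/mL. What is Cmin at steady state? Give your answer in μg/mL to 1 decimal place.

τ/t½ = 22/33 ≈ 0.66667, so fraction remaining f = (1/2)^(22/33) ≈ 0.6300.
Single-dose peak C₀ = D/Vd = 2478/118 ≈ 21.000 μg/mL.
Steady-state trough Cmin,ss = C₀·f/(1−f) ≈ 21.000 × 0.6300/0.3700 ≈ 35.757 μg/mL.
Trough 35.8 μg/mL vs MEC 52 μg/mL: subtherapeutic.

35.8 μg/mL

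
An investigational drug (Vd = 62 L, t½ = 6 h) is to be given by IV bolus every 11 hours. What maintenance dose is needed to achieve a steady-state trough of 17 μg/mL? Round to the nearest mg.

τ/t½ = 11/6 ≈ 1.8333, so f = (1/2)^(11/6) ≈ 0.280616.
Cmin,ss = (D/Vd)·f/(1−f), so D = Cmin,ss·Vd·(1−f)/f.
D = 17 × 62 × (1−f)/f ≈ 17 × 62 × 2.56359 ≈ 2702.02 mg.

2702 mg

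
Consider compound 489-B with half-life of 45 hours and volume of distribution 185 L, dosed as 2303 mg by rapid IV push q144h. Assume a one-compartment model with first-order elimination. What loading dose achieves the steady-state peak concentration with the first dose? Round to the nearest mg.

f = (1/2)^(144/45) ≈ 0.108819; accumulation ratio R = 1/(1−f) ≈ 1.12211.
Loading dose to hit Cmax,ss on first dose: D_load = D_maint·R ≈ 2303 × 1.12211 ≈ 2584.22 mg.

2584 mg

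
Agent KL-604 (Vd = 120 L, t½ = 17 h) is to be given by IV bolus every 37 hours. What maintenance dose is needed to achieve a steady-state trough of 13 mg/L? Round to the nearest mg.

5492 mg

τ/t½ = 37/17 ≈ 2.1765, so f = (1/2)^(37/17) ≈ 0.221216.
Cmin,ss = (D/Vd)·f/(1−f), so D = Cmin,ss·Vd·(1−f)/f.
D = 13 × 120 × (1−f)/f ≈ 13 × 120 × 3.52047 ≈ 5491.93 mg.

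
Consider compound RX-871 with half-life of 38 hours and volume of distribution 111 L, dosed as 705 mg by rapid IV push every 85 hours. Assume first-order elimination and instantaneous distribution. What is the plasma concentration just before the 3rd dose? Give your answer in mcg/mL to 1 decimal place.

1.6 mcg/mL

f = (1/2)^(τ/t½) = (1/2)^(85/38) ≈ 0.2122.
C₀ = D/Vd = 705/111 ≈ 6.351 mcg/mL.
Before the 3rd dose, 2 doses have been given. Superposition: Cmin = C₀·(f + f²).
≈ 6.351 × (0.2122 + 0.0450) ≈ 6.351 × 0.2572 ≈ 1.633 mcg/mL.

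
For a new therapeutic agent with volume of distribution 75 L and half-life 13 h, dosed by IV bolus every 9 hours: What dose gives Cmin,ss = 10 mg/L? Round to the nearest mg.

τ/t½ = 9/13 ≈ 0.69231, so f = (1/2)^(9/13) ≈ 0.618863.
Cmin,ss = (D/Vd)·f/(1−f), so D = Cmin,ss·Vd·(1−f)/f.
D = 10 × 75 × (1−f)/f ≈ 10 × 75 × 0.61587 ≈ 461.90 mg.

462 mg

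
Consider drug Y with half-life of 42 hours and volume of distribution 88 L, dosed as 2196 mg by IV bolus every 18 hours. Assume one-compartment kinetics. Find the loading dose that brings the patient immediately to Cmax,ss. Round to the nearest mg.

f = (1/2)^(18/42) ≈ 0.742997; accumulation ratio R = 1/(1−f) ≈ 3.89101.
Loading dose to hit Cmax,ss on first dose: D_load = D_maint·R ≈ 2196 × 3.89101 ≈ 8544.66 mg.

8545 mg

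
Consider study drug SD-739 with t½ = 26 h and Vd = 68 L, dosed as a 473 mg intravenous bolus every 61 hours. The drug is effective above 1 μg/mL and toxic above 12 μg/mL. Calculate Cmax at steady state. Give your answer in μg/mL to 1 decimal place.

Over one 61-h interval, 61/26 ≈ 2.3462 half-lives elapse, leaving f ≈ 0.1967 of each dose.
Accumulation ratio R = 1/(1 − f) ≈ 1/0.8033 ≈ 1.2449.
Single-dose peak C₀ = D/Vd = 473/68 ≈ 6.956 μg/mL.
Cmax,ss = C₀/(1 − f) ≈ 6.956/0.8033 ≈ 8.659 μg/mL.
Peak 8.7 μg/mL vs MTC 12 μg/mL: below toxic threshold.

8.7 μg/mL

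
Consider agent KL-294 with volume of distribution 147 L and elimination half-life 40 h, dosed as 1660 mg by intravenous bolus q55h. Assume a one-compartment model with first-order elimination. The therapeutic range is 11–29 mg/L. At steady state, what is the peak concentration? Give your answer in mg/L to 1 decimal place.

18.4 mg/L

τ/t½ = 55/40 ≈ 1.375, so fraction remaining f = (1/2)^(55/40) ≈ 0.3856.
Accumulation ratio R = 1/(1 − f) ≈ 1/0.6144 ≈ 1.6276.
Each bolus raises the concentration by D/Vd = 1660/147 ≈ 11.293 mg/L.
Steady-state peak Cmax,ss = C₀·R ≈ 11.293 × 1.6276 ≈ 18.380 mg/L.
Peak 18.4 mg/L vs MTC 29 mg/L: below toxic threshold.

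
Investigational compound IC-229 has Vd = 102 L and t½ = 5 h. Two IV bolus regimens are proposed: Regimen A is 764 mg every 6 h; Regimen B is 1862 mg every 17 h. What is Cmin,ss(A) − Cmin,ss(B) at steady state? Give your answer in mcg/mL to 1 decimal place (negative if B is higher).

Regimen A: f = (1/2)^(6/5) ≈ 0.4353; Cmin,ss = (764/102)·f/(1−f) ≈ 5.774 mcg/mL.
Regimen B: f = (1/2)^(17/5) ≈ 0.0947; Cmin,ss = (1862/102)·f/(1−f) ≈ 1.910 mcg/mL.
Difference ≈ 5.774 − 1.910 ≈ 3.864 mcg/mL.

3.9 mcg/mL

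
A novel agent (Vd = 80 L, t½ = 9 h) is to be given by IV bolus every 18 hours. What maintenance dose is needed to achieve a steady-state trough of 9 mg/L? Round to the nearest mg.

τ/t½ = 18/9 ≈ 2, so f = (1/2)^(18/9) ≈ 0.250000.
Cmin,ss = (D/Vd)·f/(1−f), so D = Cmin,ss·Vd·(1−f)/f.
D = 9 × 80 × (1−f)/f ≈ 9 × 80 × 3.00000 ≈ 2160.00 mg.

2160 mg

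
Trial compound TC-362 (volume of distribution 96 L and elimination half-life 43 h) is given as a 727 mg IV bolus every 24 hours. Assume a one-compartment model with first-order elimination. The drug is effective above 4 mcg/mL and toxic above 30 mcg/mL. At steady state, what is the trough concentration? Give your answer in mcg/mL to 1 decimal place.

16.0 mcg/mL

Over one 24-h interval, 24/43 ≈ 0.55814 half-lives elapse, leaving f ≈ 0.6792 of each dose.
Accumulation ratio R = 1/(1 − f) ≈ 1/0.3208 ≈ 3.1172.
Each bolus raises the concentration by D/Vd = 727/96 ≈ 7.573 mcg/mL.
Steady-state peak Cmax,ss = C₀·R ≈ 7.573 × 3.1172 ≈ 23.607 mcg/mL.
Steady-state trough Cmin,ss = Cmax,ss·f ≈ 23.607 × 0.6792 ≈ 16.034 mcg/mL.
Trough 16.0 mcg/mL vs MEC 4 mcg/mL: adequate.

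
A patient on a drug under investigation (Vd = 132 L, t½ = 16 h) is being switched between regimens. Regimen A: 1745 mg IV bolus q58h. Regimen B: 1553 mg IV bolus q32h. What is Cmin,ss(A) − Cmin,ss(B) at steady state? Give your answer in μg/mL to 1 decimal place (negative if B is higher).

-2.8 μg/mL

Regimen A: f = (1/2)^(58/16) ≈ 0.0811; Cmin,ss = (1745/132)·f/(1−f) ≈ 1.167 μg/mL.
Regimen B: f = (1/2)^(32/16) ≈ 0.2500; Cmin,ss = (1553/132)·f/(1−f) ≈ 3.922 μg/mL.
Difference ≈ 1.167 − 3.922 ≈ -2.755 μg/mL.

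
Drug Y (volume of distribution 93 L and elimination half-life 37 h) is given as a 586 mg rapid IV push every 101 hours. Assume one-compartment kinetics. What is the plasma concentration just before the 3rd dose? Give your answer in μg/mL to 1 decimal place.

f = (1/2)^(τ/t½) = (1/2)^(101/37) ≈ 0.1508.
C₀ = D/Vd = 586/93 ≈ 6.301 μg/mL.
Before the 3rd dose, 2 doses have been given. Superposition: Cmin = C₀·(f + f²).
≈ 6.301 × (0.1508 + 0.0227) ≈ 6.301 × 0.1735 ≈ 1.093 μg/mL.

1.1 μg/mL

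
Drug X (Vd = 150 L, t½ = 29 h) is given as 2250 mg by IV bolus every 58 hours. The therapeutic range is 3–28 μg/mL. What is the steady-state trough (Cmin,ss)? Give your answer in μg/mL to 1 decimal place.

5.0 μg/mL

The dosing interval is 2 half-lives, so f = 2^(−2) = 0.25.
At steady state, R = 1/(1 − 0.25) = 4/3.
Single-dose peak C₀ = D/Vd = 2250/150 = 15 μg/mL.
Steady-state peak Cmax,ss = C₀·R = 15 × 4/3 ≈ 20.000 μg/mL.
Steady-state trough Cmin,ss = Cmax,ss·f ≈ 20.000 × 0.25 ≈ 5.000 μg/mL.
Trough 5.0 μg/mL vs MEC 3 μg/mL: adequate.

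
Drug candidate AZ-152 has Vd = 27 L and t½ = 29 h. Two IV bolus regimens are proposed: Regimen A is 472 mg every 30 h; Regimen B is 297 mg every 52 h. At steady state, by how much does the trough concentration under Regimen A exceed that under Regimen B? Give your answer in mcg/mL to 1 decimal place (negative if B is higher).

Regimen A: f = (1/2)^(30/29) ≈ 0.4882; Cmin,ss = (472/27)·f/(1−f) ≈ 16.675 mcg/mL.
Regimen B: f = (1/2)^(52/29) ≈ 0.2886; Cmin,ss = (297/27)·f/(1−f) ≈ 4.462 mcg/mL.
Difference ≈ 16.675 − 4.462 ≈ 12.213 mcg/mL.

12.2 mcg/mL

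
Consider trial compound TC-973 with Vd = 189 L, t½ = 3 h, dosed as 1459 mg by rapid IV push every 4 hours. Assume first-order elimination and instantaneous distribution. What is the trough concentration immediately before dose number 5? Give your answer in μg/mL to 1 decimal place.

5.0 μg/mL

f = (1/2)^(τ/t½) = (1/2)^(4/3) ≈ 0.3969.
C₀ = D/Vd = 1459/189 ≈ 7.720 μg/mL.
Before the 5th dose, 4 doses have been given. Superposition: Cmin = C₀·(f + f² + … + f^4).
≈ 7.720 × (0.3969 + 0.1575 + 0.0625 + 0.0248) ≈ 7.720 × 0.6417 ≈ 4.954 μg/mL.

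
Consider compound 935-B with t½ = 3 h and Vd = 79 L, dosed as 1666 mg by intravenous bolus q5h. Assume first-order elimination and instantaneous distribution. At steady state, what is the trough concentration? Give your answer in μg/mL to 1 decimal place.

9.7 μg/mL

τ/t½ = 5/3 ≈ 1.6667, so fraction remaining f = (1/2)^(5/3) ≈ 0.3150.
Each bolus raises the concentration by D/Vd = 1666/79 ≈ 21.089 μg/mL.
Steady-state trough Cmin,ss = C₀·f/(1−f) ≈ 21.089 × 0.3150/0.6850 ≈ 9.698 μg/mL.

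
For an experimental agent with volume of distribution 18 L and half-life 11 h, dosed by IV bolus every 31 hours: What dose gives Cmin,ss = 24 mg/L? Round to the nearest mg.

τ/t½ = 31/11 ≈ 2.8182, so f = (1/2)^(31/11) ≈ 0.141789.
Cmin,ss = (D/Vd)·f/(1−f), so D = Cmin,ss·Vd·(1−f)/f.
D = 24 × 18 × (1−f)/f ≈ 24 × 18 × 6.05273 ≈ 2614.78 mg.

2615 mg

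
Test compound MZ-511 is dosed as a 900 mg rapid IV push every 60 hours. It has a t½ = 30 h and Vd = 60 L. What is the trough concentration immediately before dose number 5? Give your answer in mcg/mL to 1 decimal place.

5.0 mcg/mL

f = (1/2)^(τ/t½) = (1/2)^(60/30) ≈ 0.2500.
C₀ = D/Vd = 900/60 ≈ 15.000 mcg/mL.
Before the 5th dose, 4 doses have been given. Superposition: Cmin = C₀·(f + f² + … + f^4).
≈ 15.000 × (0.2500 + 0.0625 + 0.0156 + 0.0039) ≈ 15.000 × 0.3320 ≈ 4.980 mcg/mL.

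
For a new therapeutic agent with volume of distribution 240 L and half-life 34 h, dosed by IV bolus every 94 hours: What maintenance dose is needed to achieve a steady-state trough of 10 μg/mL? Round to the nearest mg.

τ/t½ = 94/34 ≈ 2.7647, so f = (1/2)^(94/34) ≈ 0.147143.
Cmin,ss = (D/Vd)·f/(1−f), so D = Cmin,ss·Vd·(1−f)/f.
D = 10 × 240 × (1−f)/f ≈ 10 × 240 × 5.79611 ≈ 13910.66 mg.

13911 mg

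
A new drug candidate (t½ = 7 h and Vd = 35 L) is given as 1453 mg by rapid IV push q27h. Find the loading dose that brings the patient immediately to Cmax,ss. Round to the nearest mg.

f = (1/2)^(27/7) ≈ 0.069006; accumulation ratio R = 1/(1−f) ≈ 1.07412.
Loading dose to hit Cmax,ss on first dose: D_load = D_maint·R ≈ 1453 × 1.07412 ≈ 1560.70 mg.

1561 mg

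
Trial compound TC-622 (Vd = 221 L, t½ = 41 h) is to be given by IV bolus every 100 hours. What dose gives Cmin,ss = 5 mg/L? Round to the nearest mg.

4887 mg

τ/t½ = 100/41 ≈ 2.439, so f = (1/2)^(100/41) ≈ 0.184408.
Cmin,ss = (D/Vd)·f/(1−f), so D = Cmin,ss·Vd·(1−f)/f.
D = 5 × 221 × (1−f)/f ≈ 5 × 221 × 4.42276 ≈ 4887.15 mg.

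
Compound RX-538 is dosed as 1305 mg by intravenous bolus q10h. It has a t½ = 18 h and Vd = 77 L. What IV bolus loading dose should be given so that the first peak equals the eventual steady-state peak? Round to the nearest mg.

f = (1/2)^(10/18) ≈ 0.680395; accumulation ratio R = 1/(1−f) ≈ 3.12886.
Loading dose to hit Cmax,ss on first dose: D_load = D_maint·R ≈ 1305 × 3.12886 ≈ 4083.16 mg.

4083 mg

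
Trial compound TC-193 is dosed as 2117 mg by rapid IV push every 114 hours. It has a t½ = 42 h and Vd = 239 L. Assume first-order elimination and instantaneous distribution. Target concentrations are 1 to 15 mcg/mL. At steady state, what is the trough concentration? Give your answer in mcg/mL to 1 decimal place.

1.6 mcg/mL

k = ln2/t½ = ln2/42 ≈ 0.016504 h⁻¹; fraction remaining f = e^(−kτ) = e^(−0.016504×114) ≈ 0.1524.
Accumulation ratio R = 1/(1 − f) ≈ 1/0.8476 ≈ 1.1798.
Single-dose peak C₀ = D/Vd = 2117/239 ≈ 8.858 mcg/mL.
Steady-state peak Cmax,ss = C₀·R ≈ 8.858 × 1.1798 ≈ 10.451 mcg/mL.
Steady-state trough Cmin,ss = Cmax,ss·f ≈ 10.451 × 0.1524 ≈ 1.593 mcg/mL.
Trough 1.6 mcg/mL vs MEC 1 mcg/mL: adequate.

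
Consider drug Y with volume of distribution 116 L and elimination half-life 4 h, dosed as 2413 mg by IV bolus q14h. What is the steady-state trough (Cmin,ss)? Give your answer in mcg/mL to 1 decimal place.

τ/t½ = 14/4 ≈ 3.5, so fraction remaining f = (1/2)^(14/4) ≈ 0.0884.
At steady state, accumulation factor R = 1/(1 − e^(−kτ)) ≈ 1.0970.
Single-dose peak C₀ = D/Vd = 2413/116 ≈ 20.802 mcg/mL.
Cmax,ss = C₀/(1 − f) ≈ 20.802/0.9116 ≈ 22.819 mcg/mL.
One interval later, Cmin,ss = Cmax,ss·e^(−kτ) ≈ 22.819 × 0.0884 ≈ 2.017 mcg/mL.

2.0 mcg/mL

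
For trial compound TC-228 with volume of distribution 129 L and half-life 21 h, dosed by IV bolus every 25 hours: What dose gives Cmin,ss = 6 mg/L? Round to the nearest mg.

τ/t½ = 25/21 ≈ 1.1905, so f = (1/2)^(25/21) ≈ 0.438158.
Cmin,ss = (D/Vd)·f/(1−f), so D = Cmin,ss·Vd·(1−f)/f.
D = 6 × 129 × (1−f)/f ≈ 6 × 129 × 1.28228 ≈ 992.48 mg.

992 mg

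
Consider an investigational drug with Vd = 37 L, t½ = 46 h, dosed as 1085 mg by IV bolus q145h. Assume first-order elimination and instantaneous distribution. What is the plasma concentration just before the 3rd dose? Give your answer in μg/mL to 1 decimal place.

f = (1/2)^(τ/t½) = (1/2)^(145/46) ≈ 0.1125.
C₀ = D/Vd = 1085/37 ≈ 29.324 μg/mL.
Before the 3rd dose, 2 doses have been given. Superposition: Cmin = C₀·(f + f²).
≈ 29.324 × (0.1125 + 0.0127) ≈ 29.324 × 0.1252 ≈ 3.671 μg/mL.

3.7 μg/mL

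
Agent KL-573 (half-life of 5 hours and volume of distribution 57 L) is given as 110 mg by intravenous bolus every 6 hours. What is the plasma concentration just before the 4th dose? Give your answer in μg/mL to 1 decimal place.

1.4 μg/mL

f = (1/2)^(τ/t½) = (1/2)^(6/5) ≈ 0.4353.
C₀ = D/Vd = 110/57 ≈ 1.930 μg/mL.
Before the 4th dose, 3 doses have been given. Superposition: Cmin = C₀·(f + f² + … + f^3).
≈ 1.930 × (0.4353 + 0.1895 + 0.0825) ≈ 1.930 × 0.7073 ≈ 1.365 μg/mL.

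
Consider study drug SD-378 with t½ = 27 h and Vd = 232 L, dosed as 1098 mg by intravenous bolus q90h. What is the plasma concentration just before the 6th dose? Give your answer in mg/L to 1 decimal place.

f = (1/2)^(τ/t½) = (1/2)^(90/27) ≈ 0.0992.
C₀ = D/Vd = 1098/232 ≈ 4.733 mg/L.
Before the 6th dose, 5 doses have been given. Superposition: Cmin = C₀·(f + f² + … + f^5).
≈ 4.733 × (0.0992 + 0.0098 + 0.0010 + 0.0001 + 0.0000) ≈ 4.733 × 0.1101 ≈ 0.521 mg/L.

0.5 mg/L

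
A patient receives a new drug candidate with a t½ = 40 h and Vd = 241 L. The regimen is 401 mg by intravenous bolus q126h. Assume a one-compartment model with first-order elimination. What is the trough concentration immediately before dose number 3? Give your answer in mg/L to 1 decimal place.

0.2 mg/L

f = (1/2)^(τ/t½) = (1/2)^(126/40) ≈ 0.1127.
C₀ = D/Vd = 401/241 ≈ 1.664 mg/L.
Before the 3rd dose, 2 doses have been given. Superposition: Cmin = C₀·(f + f²).
≈ 1.664 × (0.1127 + 0.0127) ≈ 1.664 × 0.1254 ≈ 0.209 mg/L.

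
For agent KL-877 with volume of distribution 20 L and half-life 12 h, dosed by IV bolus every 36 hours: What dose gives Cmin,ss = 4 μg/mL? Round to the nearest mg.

560 mg

τ/t½ = 36/12 ≈ 3, so f = (1/2)^(36/12) ≈ 0.125000.
Cmin,ss = (D/Vd)·f/(1−f), so D = Cmin,ss·Vd·(1−f)/f.
D = 4 × 20 × (1−f)/f ≈ 4 × 20 × 7.00000 ≈ 560.00 mg.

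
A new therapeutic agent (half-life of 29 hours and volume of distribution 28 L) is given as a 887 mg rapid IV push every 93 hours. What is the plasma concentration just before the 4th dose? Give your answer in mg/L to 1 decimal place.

f = (1/2)^(τ/t½) = (1/2)^(93/29) ≈ 0.1083.
C₀ = D/Vd = 887/28 ≈ 31.679 mg/L.
Before the 4th dose, 3 doses have been given. Superposition: Cmin = C₀·(f + f² + … + f^3).
≈ 31.679 × (0.1083 + 0.0117 + 0.0013) ≈ 31.679 × 0.1213 ≈ 3.843 mg/L.

3.8 mg/L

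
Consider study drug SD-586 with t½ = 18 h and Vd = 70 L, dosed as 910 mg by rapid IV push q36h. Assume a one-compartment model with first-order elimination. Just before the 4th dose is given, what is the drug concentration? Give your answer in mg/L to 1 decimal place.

f = (1/2)^(τ/t½) = (1/2)^(36/18) ≈ 0.2500.
C₀ = D/Vd = 910/70 ≈ 13.000 mg/L.
Before the 4th dose, 3 doses have been given. Superposition: Cmin = C₀·(f + f² + … + f^3).
≈ 13.000 × (0.2500 + 0.0625 + 0.0156) ≈ 13.000 × 0.3281 ≈ 4.265 mg/L.

4.3 mg/L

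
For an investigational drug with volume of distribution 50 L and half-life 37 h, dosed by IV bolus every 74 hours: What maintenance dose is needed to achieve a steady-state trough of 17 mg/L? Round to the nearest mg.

2550 mg

τ/t½ = 74/37 ≈ 2, so f = (1/2)^(74/37) ≈ 0.250000.
Cmin,ss = (D/Vd)·f/(1−f), so D = Cmin,ss·Vd·(1−f)/f.
D = 17 × 50 × (1−f)/f ≈ 17 × 50 × 3.00000 ≈ 2550.00 mg.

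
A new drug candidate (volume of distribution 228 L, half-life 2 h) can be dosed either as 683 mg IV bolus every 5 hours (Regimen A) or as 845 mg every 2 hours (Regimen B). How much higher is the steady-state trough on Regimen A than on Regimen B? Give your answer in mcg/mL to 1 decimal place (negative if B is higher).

Regimen A: f = (1/2)^(5/2) ≈ 0.1768; Cmin,ss = (683/228)·f/(1−f) ≈ 0.643 mcg/mL.
Regimen B: f = (1/2)^(2/2) ≈ 0.5000; Cmin,ss = (845/228)·f/(1−f) ≈ 3.706 mcg/mL.
Difference ≈ 0.643 − 3.706 ≈ -3.063 mcg/mL.

-3.1 mcg/mL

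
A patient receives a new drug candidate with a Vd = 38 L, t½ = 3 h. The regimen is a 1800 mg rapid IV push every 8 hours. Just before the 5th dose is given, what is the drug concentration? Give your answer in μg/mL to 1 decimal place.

8.8 μg/mL

f = (1/2)^(τ/t½) = (1/2)^(8/3) ≈ 0.1575.
C₀ = D/Vd = 1800/38 ≈ 47.368 μg/mL.
Before the 5th dose, 4 doses have been given. Superposition: Cmin = C₀·(f + f² + … + f^4).
≈ 47.368 × (0.1575 + 0.0248 + 0.0039 + 0.0006) ≈ 47.368 × 0.1868 ≈ 8.848 μg/mL.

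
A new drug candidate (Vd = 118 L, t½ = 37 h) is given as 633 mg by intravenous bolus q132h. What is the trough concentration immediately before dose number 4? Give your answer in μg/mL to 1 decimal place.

f = (1/2)^(τ/t½) = (1/2)^(132/37) ≈ 0.0843.
C₀ = D/Vd = 633/118 ≈ 5.364 μg/mL.
Before the 4th dose, 3 doses have been given. Superposition: Cmin = C₀·(f + f² + … + f^3).
≈ 5.364 × (0.0843 + 0.0071 + 0.0006) ≈ 5.364 × 0.0920 ≈ 0.493 μg/mL.

0.5 μg/mL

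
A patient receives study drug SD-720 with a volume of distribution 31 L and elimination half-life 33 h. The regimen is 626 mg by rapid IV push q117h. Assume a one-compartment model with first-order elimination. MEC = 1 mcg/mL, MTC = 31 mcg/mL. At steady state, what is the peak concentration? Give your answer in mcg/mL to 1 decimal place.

Over one 117-h interval, 117/33 ≈ 3.5455 half-lives elapse, leaving f ≈ 0.0856 of each dose.
At steady state, accumulation factor R = 1/(1 − e^(−kτ)) ≈ 1.0936.
Single-dose peak C₀ = D/Vd = 626/31 ≈ 20.194 mcg/mL.
Steady-state peak Cmax,ss = C₀·R ≈ 20.194 × 1.0936 ≈ 22.084 mcg/mL.
Peak 22.1 mcg/mL vs MTC 31 mcg/mL: below toxic threshold.

22.1 mcg/mL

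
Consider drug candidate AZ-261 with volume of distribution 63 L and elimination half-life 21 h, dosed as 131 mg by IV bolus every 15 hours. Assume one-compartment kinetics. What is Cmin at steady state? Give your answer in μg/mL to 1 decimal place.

τ/t½ = 15/21 ≈ 0.71429, so fraction remaining f = (1/2)^(15/21) ≈ 0.6095.
Accumulation ratio R = 1/(1 − f) ≈ 1/0.3905 ≈ 2.5608.
Each bolus raises the concentration by D/Vd = 131/63 ≈ 2.079 μg/mL.
Cmax,ss = C₀/(1 − f) ≈ 2.079/0.3905 ≈ 5.324 μg/mL.
One interval later, Cmin,ss = Cmax,ss·e^(−kτ) ≈ 5.324 × 0.6095 ≈ 3.245 μg/mL.

3.2 μg/mL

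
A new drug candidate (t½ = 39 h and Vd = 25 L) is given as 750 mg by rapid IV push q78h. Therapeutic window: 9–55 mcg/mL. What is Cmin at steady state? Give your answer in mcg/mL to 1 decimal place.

τ = 78 h = 2 half-lives, so f = (1/2)^2 = 0.25.
Accumulation ratio R = 1/(1 − f) = 1/0.75 = 4/3.
Single-dose peak C₀ = D/Vd = 750/25 = 30 mcg/mL.
Steady-state peak Cmax,ss = C₀·R = 30 × 4/3 ≈ 40.000 mcg/mL.
Steady-state trough Cmin,ss = Cmax,ss·f ≈ 40.000 × 0.25 ≈ 10.000 mcg/mL.
Trough 10.0 mcg/mL vs MEC 9 mcg/mL: adequate.

10.0 mcg/mL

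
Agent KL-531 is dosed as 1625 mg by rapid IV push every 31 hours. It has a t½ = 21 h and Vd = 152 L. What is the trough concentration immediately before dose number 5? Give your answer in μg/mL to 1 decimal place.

f = (1/2)^(τ/t½) = (1/2)^(31/21) ≈ 0.3594.
C₀ = D/Vd = 1625/152 ≈ 10.691 μg/mL.
Before the 5th dose, 4 doses have been given. Superposition: Cmin = C₀·(f + f² + … + f^4).
≈ 10.691 × (0.3594 + 0.1292 + 0.0464 + 0.0167) ≈ 10.691 × 0.5517 ≈ 5.898 μg/mL.

5.9 μg/mL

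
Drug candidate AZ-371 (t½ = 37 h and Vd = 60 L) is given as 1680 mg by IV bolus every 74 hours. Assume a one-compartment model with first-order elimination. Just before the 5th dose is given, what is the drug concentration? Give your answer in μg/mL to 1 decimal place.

f = (1/2)^(τ/t½) = (1/2)^(74/37) ≈ 0.2500.
C₀ = D/Vd = 1680/60 ≈ 28.000 μg/mL.
Before the 5th dose, 4 doses have been given. Superposition: Cmin = C₀·(f + f² + … + f^4).
≈ 28.000 × (0.2500 + 0.0625 + 0.0156 + 0.0039) ≈ 28.000 × 0.3320 ≈ 9.296 μg/mL.

9.3 μg/mL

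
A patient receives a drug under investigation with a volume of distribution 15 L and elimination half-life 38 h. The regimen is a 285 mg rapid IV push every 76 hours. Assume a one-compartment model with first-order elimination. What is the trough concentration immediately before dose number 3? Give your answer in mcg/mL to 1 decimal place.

5.9 mcg/mL

f = (1/2)^(τ/t½) = (1/2)^(76/38) ≈ 0.2500.
C₀ = D/Vd = 285/15 ≈ 19.000 mcg/mL.
Before the 3rd dose, 2 doses have been given. Superposition: Cmin = C₀·(f + f²).
≈ 19.000 × (0.2500 + 0.0625) ≈ 19.000 × 0.3125 ≈ 5.938 mcg/mL.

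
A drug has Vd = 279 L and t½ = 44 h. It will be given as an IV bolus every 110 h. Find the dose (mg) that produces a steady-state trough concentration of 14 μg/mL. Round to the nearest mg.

τ/t½ = 110/44 ≈ 2.5, so f = (1/2)^(110/44) ≈ 0.176777.
Cmin,ss = (D/Vd)·f/(1−f), so D = Cmin,ss·Vd·(1−f)/f.
D = 14 × 279 × (1−f)/f ≈ 14 × 279 × 4.65684 ≈ 18189.62 mg.

18190 mg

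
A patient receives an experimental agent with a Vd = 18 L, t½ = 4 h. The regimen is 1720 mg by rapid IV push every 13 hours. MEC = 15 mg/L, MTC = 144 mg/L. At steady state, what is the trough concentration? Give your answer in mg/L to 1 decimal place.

Over one 13-h interval, 13/4 ≈ 3.25 half-lives elapse, leaving f ≈ 0.1051 of each dose.
At steady state, accumulation factor R = 1/(1 − e^(−kτ)) ≈ 1.1174.
Each bolus raises the concentration by D/Vd = 1720/18 ≈ 95.556 mg/L.
Cmax,ss = C₀/(1 − f) ≈ 95.556/0.8949 ≈ 106.778 mg/L.
One interval later, Cmin,ss = Cmax,ss·e^(−kτ) ≈ 106.778 × 0.1051 ≈ 11.222 mg/L.
Trough 11.2 mg/L vs MEC 15 mg/L: subtherapeutic.

11.2 mg/L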